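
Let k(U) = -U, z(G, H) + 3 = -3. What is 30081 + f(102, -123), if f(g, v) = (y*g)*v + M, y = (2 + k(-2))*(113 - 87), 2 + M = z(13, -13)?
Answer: -1274711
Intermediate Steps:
z(G, H) = -6 (z(G, H) = -3 - 3 = -6)
M = -8 (M = -2 - 6 = -8)
y = 104 (y = (2 - 1*(-2))*(113 - 87) = (2 + 2)*26 = 4*26 = 104)
f(g, v) = -8 + 104*g*v (f(g, v) = (104*g)*v - 8 = 104*g*v - 8 = -8 + 104*g*v)
30081 + f(102, -123) = 30081 + (-8 + 104*102*(-123)) = 30081 + (-8 - 1304784) = 30081 - 1304792 = -1274711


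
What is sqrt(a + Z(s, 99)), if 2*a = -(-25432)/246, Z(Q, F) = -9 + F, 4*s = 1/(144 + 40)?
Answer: 2*sqrt(535911)/123 ≈ 11.903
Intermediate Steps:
s = 1/736 (s = 1/(4*(144 + 40)) = (1/4)/184 = (1/4)*(1/184) = 1/736 ≈ 0.0013587)
a = 6358/123 (a = (-(-25432)/246)/2 = (-136*(-187/246))/2 = (1/2)*(12716/123) = 6358/123 ≈ 51.691)
sqrt(a + Z(s, 99)) = sqrt(6358/123 + (-9 + 99)) = sqrt(6358/123 + 90) = sqrt(17428/123) = 2*sqrt(535911)/123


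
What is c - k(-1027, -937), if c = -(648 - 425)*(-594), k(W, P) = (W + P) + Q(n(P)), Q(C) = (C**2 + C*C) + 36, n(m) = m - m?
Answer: 134390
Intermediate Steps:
n(m) = 0
Q(C) = 36 + 2*C**2 (Q(C) = (C**2 + C**2) + 36 = 2*C**2 + 36 = 36 + 2*C**2)
k(W, P) = 36 + P + W (k(W, P) = (W + P) + (36 + 2*0**2) = (P + W) + (36 + 2*0) = (P + W) + (36 + 0) = (P + W) + 36 = 36 + P + W)
c = 132462 (c = -223*(-594) = -1*(-132462) = 132462)
c - k(-1027, -937) = 132462 - (36 - 937 - 1027) = 132462 - 1*(-1928) = 132462 + 1928 = 134390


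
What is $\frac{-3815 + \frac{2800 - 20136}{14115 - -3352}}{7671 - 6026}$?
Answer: $- \frac{66653941}{28733215} \approx -2.3198$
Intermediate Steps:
$\frac{-3815 + \frac{2800 - 20136}{14115 - -3352}}{7671 - 6026} = \frac{-3815 - \frac{17336}{14115 + \left(-1323 + 4675\right)}}{1645} = \left(-3815 - \frac{17336}{14115 + 3352}\right) \frac{1}{1645} = \left(-3815 - \frac{17336}{17467}\right) \frac{1}{1645} = \left(- \frac{66653941}{17467}\right) \frac{1}{1645} = - \frac{66653941}{28733215}$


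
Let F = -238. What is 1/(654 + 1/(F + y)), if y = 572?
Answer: 334/218437 ≈ 0.0015290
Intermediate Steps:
1/(654 + 1/(F + y)) = 1/(654 + 1/(-238 + 572)) = 1/(654 + 1/334) = 1/(218437/334) = 334/218437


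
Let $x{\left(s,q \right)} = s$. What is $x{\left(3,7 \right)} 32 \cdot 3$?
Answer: $288$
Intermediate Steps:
$x{\left(3,7 \right)} 32 \cdot 3 = 3 \cdot 32 \cdot 3 = 3 \cdot 96 = 288$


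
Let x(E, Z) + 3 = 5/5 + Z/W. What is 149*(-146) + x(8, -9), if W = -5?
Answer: -108771/5 ≈ -21754.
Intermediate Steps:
x(E, Z) = -2 - Z/5 (x(E, Z) = -3 + (5/5 + Z/(-5)) = -3 + (5*(⅕) + Z*(-⅕)) = -3 + (1 - Z/5) = -2 - Z/5)
149*(-146) + x(8, -9) = 149*(-146) + (-2 - ⅕*(-9)) = -21754 + (-2 + 9/5) = -21754 - ⅕ = -108771/5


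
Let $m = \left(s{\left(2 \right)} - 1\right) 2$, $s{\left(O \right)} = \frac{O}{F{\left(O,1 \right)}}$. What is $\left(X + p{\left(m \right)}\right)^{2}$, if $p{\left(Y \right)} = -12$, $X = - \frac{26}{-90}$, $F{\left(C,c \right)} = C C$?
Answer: $\frac{277729}{2025} \approx 137.15$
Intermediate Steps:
$F{\left(C,c \right)} = C^{2}$
$s{\left(O \right)} = \frac{1}{O}$ ($s{\left(O \right)} = \frac{O}{O^{2}} = \frac{1}{O}$)
$X = \frac{13}{45}$ ($X = \left(-26\right) \left(- \frac{1}{90}\right) = \frac{13}{45} \approx 0.28889$)
$m = -1$ ($m = \left(\frac{1}{2} - 1\right) 2 = \left(- \frac{1}{2}\right) 2 = -1$)
$\left(X + p{\left(m \right)}\right)^{2} = \left(\frac{13}{45} - 12\right)^{2} = \left(- \frac{527}{45}\right)^{2} = \frac{277729}{2025}$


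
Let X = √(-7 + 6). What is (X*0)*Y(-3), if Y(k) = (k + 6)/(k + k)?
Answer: 0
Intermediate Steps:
Y(k) = (6 + k)/(2*k) (Y(k) = (6 + k)/((2*k)) = (6 + k)*(1/(2*k)) = (6 + k)/(2*k))
X = I (X = √(-1) = I ≈ 1.0*I)
(X*0)*Y(-3) = (I*0)*((½)*(6 - 3)/(-3)) = 0*((½)*(-⅓)*3) = 0*(-½) = 0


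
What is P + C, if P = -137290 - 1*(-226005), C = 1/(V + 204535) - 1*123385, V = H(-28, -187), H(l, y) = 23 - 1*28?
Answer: -7091055099/204530 ≈ -34670.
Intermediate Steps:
H(l, y) = -5 (H(l, y) = 23 - 28 = -5)
V = -5
C = -25235934049/204530 (C = 1/(-5 + 204535) - 1*123385 = 1/204530 - 123385 = -25235934049/204530 ≈ -1.2339e+5)
P = 88715 (P = -137290 + 226005 = 88715)
P + C = 88715 - 25235934049/204530 = -7091055099/204530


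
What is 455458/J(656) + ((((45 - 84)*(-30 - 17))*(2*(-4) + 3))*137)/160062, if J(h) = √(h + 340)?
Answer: -418535/53354 + 227729*√249/249 ≈ 14424.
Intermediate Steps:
J(h) = √(340 + h)
455458/J(656) + ((((45 - 84)*(-30 - 17))*(2*(-4) + 3))*137)/160062 = 455458/(√(340 + 656)) + ((((45 - 84)*(-30 - 17))*(2*(-4) + 3))*137)/160062 = 455458/(√996) + (((-39*(-47))*(-8 + 3))*137)*(1/160062) = 455458/((2*√249)) + ((1833*(-5))*137)*(1/160062) = 455458*(√249/498) - 9165*137*(1/160062) = 227729*√249/249 - 1255605*1/160062 = 227729*√249/249 - 418535/53354 = -418535/53354 + 227729*√249/249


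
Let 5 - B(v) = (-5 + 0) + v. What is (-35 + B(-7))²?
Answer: 324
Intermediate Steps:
B(v) = 10 - v (B(v) = 5 - ((-5 + 0) + v) = 5 - (-5 + v) = 5 + (5 - v) = 10 - v)
(-35 + B(-7))² = (-35 + (10 - 1*(-7)))² = (-35 + (10 + 7))² = (-35 + 17)² = (-18)² = 324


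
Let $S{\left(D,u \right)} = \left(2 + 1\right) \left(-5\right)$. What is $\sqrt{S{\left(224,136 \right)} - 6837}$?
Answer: $2 i \sqrt{1713} \approx 82.777 i$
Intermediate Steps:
$S{\left(D,u \right)} = -15$ ($S{\left(D,u \right)} = 3 \left(-5\right) = -15$)
$\sqrt{S{\left(224,136 \right)} - 6837} = \sqrt{-15 - 6837} = \sqrt{-6852} = 2 i \sqrt{1713}$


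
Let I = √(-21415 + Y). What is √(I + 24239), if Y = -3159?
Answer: √(24239 + I*√24574) ≈ 155.69 + 0.5034*I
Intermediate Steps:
I = I*√24574 (I = √(-21415 - 3159) = √(-24574) = I*√24574 ≈ 156.76*I)
√(I + 24239) = √(I*√24574 + 24239) = √(24239 + I*√24574)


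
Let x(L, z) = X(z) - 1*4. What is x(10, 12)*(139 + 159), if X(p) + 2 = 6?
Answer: 0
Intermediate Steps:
X(p) = 4 (X(p) = -2 + 6 = 4)
x(L, z) = 0 (x(L, z) = 4 - 1*4 = 4 - 4 = 0)
x(10, 12)*(139 + 159) = 0*(139 + 159) = 0*298 = 0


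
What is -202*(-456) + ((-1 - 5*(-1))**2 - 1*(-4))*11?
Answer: 92332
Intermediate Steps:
-202*(-456) + ((-1 - 5*(-1))**2 - 1*(-4))*11 = 92112 + ((-1 + 5)**2 + 4)*11 = 92112 + (4**2 + 4)*11 = 92112 + (16 + 4)*11 = 92112 + 20*11 = 92112 + 220 = 92332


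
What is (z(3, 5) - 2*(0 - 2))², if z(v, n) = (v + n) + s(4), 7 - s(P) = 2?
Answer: 289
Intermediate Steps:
s(P) = 5 (s(P) = 7 - 1*2 = 7 - 2 = 5)
z(v, n) = 5 + n + v (z(v, n) = (v + n) + 5 = (n + v) + 5 = 5 + n + v)
(z(3, 5) - 2*(0 - 2))² = ((5 + 5 + 3) - 2*(0 - 2))² = (13 - 2*(-2))² = (13 + 4)² = 17² = 289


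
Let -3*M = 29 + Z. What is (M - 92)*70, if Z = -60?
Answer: -17150/3 ≈ -5716.7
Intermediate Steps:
M = 31/3 (M = -(29 - 60)/3 = -⅓*(-31) = 31/3 ≈ 10.333)
(M - 92)*70 = (31/3 - 92)*70 = -245/3*70 = -17150/3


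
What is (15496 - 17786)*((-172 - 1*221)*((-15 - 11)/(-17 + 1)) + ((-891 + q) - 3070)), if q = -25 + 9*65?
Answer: 37002965/4 ≈ 9.2507e+6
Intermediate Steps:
q = 560 (q = -25 + 585 = 560)
(15496 - 17786)*((-172 - 1*221)*((-15 - 11)/(-17 + 1)) + ((-891 + q) - 3070)) = (15496 - 17786)*((-172 - 1*221)*((-15 - 11)/(-17 + 1)) + ((-891 + 560) - 3070)) = -2290*((-172 - 221)*(-26/(-16)) + (-331 - 3070)) = -2290*(-(-10218)*(-1)/16 - 3401) = -2290*(-393*13/8 - 3401) = -2290*(-5109/8 - 3401) = -2290*(-32317/8) = 37002965/4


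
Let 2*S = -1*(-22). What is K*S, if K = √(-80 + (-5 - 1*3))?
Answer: 22*I*√22 ≈ 103.19*I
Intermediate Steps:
K = 2*I*√22 (K = √(-80 + (-5 - 3)) = √(-80 - 8) = √(-88) = 2*I*√22 ≈ 9.3808*I)
S = 11 (S = (-1*(-22))/2 = (½)*22 = 11)
K*S = (2*I*√22)*11 = 22*I*√22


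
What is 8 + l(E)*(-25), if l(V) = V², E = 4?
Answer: -392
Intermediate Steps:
8 + l(E)*(-25) = 8 + 4²*(-25) = 8 + 16*(-25) = 8 - 400 = -392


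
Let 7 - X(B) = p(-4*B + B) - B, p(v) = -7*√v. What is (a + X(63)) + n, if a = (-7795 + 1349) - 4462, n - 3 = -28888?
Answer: -39723 + 21*I*√21 ≈ -39723.0 + 96.234*I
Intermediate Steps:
n = -28885 (n = 3 - 28888 = -28885)
a = -10908 (a = -6446 - 4462 = -10908)
X(B) = 7 + B + 7*√3*√(-B) (X(B) = 7 - (-7*√(-4*B + B) - B) = 7 - (-7*√3*√(-B) - B) = 7 - (-B - 7*√3*√(-B)) = 7 + (B + 7*√3*√(-B)) = 7 + B + 7*√3*√(-B))
(a + X(63)) + n = (-10908 + (7 + 63 + 7*√3*√(-1*63))) - 28885 = (-10908 + (7 + 63 + 7*√3*√(-63))) - 28885 = (-10908 + (7 + 63 + 7*√3*(3*I*√7))) - 28885 = (-10908 + (7 + 63 + 21*I*√21)) - 28885 = (-10908 + (70 + 21*I*√21)) - 28885 = (-10838 + 21*I*√21) - 28885 = -39723 + 21*I*√21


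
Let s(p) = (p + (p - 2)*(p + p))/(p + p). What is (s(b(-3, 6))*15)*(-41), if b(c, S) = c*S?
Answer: 23985/2 ≈ 11993.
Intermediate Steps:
b(c, S) = S*c
s(p) = (p + 2*p*(-2 + p))/(2*p) (s(p) = (p + (-2 + p)*(2*p))/((2*p)) = (p + 2*p*(-2 + p))*(1/(2*p)) = (p + 2*p*(-2 + p))/(2*p))
(s(b(-3, 6))*15)*(-41) = ((-3/2 + 6*(-3))*15)*(-41) = ((-3/2 - 18)*15)*(-41) = -39/2*15*(-41) = -585/2*(-41) = 23985/2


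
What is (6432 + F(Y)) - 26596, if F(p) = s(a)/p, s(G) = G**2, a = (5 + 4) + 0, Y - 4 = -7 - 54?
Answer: -383143/19 ≈ -20165.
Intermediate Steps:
Y = -57 (Y = 4 + (-7 - 54) = 4 - 61 = -57)
a = 9 (a = 9 + 0 = 9)
F(p) = 81/p (F(p) = 9**2/p = 81/p)
(6432 + F(Y)) - 26596 = (6432 + 81/(-57)) - 26596 = (6432 + 81*(-1/57)) - 26596 = (6432 - 27/19) - 26596 = 122181/19 - 26596 = -383143/19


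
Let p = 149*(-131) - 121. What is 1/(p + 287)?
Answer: -1/19353 ≈ -5.1672e-5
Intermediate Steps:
p = -19640 (p = -19519 - 121 = -19640)
1/(p + 287) = 1/(-19640 + 287) = 1/(-19353) = -1/19353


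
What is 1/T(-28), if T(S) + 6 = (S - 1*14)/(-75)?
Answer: -25/136 ≈ -0.18382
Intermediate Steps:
T(S) = -436/75 - S/75 (T(S) = -6 + (S - 1*14)/(-75) = -6 + (S - 14)*(-1/75) = -6 + (-14 + S)*(-1/75) = -6 + (14/75 - S/75) = -436/75 - S/75)
1/T(-28) = 1/(-436/75 - 1/75*(-28)) = 1/(-436/75 + 28/75) = 1/(-136/25) = -25/136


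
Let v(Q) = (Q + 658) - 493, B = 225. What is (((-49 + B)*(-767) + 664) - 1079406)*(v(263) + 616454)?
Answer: -748730657388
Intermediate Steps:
v(Q) = 165 + Q (v(Q) = (658 + Q) - 493 = 165 + Q)
(((-49 + B)*(-767) + 664) - 1079406)*(v(263) + 616454) = (((-49 + 225)*(-767) + 664) - 1079406)*((165 + 263) + 616454) = ((176*(-767) + 664) - 1079406)*(428 + 616454) = ((-134992 + 664) - 1079406)*616882 = (-134328 - 1079406)*616882 = -1213734*616882 = -748730657388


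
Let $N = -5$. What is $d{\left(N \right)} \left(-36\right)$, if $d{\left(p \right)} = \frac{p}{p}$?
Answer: $-36$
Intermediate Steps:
$d{\left(p \right)} = 1$
$d{\left(N \right)} \left(-36\right) = 1 \left(-36\right) = -36$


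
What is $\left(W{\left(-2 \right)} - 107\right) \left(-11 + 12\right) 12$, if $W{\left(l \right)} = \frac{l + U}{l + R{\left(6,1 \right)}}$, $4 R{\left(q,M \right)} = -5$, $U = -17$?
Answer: $- \frac{15780}{13} \approx -1213.8$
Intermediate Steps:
$R{\left(q,M \right)} = - \frac{5}{4}$ ($R{\left(q,M \right)} = \frac{1}{4} \left(-5\right) = - \frac{5}{4}$)
$W{\left(l \right)} = \frac{-17 + l}{- \frac{5}{4} + l}$ ($W{\left(l \right)} = \frac{l - 17}{l - \frac{5}{4}} = \frac{-17 + l}{- \frac{5}{4} + l}$)
$\left(W{\left(-2 \right)} - 107\right) \left(-11 + 12\right) 12 = \left(\frac{4 \left(-17 - 2\right)}{-5 + 4 \left(-2\right)} - 107\right) \left(-11 + 12\right) 12 = \left(4 \frac{1}{-5 - 8} \left(-19\right) - 107\right) 1 \cdot 12 = \left(4 \frac{1}{-13} \left(-19\right) - 107\right) 12 = \left(4 \left(- \frac{1}{13}\right) \left(-19\right) - 107\right) 12 = \left(\frac{76}{13} - 107\right) 12 = \left(- \frac{1315}{13}\right) 12 = - \frac{15780}{13}$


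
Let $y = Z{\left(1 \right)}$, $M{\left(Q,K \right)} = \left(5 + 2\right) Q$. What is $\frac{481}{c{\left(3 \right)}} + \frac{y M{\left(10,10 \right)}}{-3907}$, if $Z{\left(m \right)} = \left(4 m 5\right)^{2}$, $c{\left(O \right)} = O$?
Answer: $\frac{1795267}{11721} \approx 153.17$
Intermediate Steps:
$M{\left(Q,K \right)} = 7 Q$
$Z{\left(m \right)} = 400 m^{2}$ ($Z{\left(m \right)} = \left(20 m\right)^{2} = 400 m^{2}$)
$y = 400$ ($y = 400 \cdot 1^{2} = 400 \cdot 1 = 400$)
$\frac{481}{c{\left(3 \right)}} + \frac{y M{\left(10,10 \right)}}{-3907} = \frac{481}{3} + \frac{400 \cdot 7 \cdot 10}{-3907} = 481 \cdot \frac{1}{3} + 400 \cdot 70 \left(- \frac{1}{3907}\right) = \frac{481}{3} + 28000 \left(- \frac{1}{3907}\right) = \frac{481}{3} - \frac{28000}{3907} = \frac{1795267}{11721}$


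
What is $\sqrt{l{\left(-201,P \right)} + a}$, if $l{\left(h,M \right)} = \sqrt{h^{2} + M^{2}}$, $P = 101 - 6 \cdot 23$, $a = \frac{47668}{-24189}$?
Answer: $\frac{\sqrt{-1153041252 + 585107721 \sqrt{41770}}}{24189} \approx 14.227$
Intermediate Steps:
$a = - \frac{47668}{24189}$ ($a = 47668 \left(- \frac{1}{24189}\right) = - \frac{47668}{24189} \approx -1.9706$)
$P = -37$ ($P = 101 - 138 = -37$)
$l{\left(h,M \right)} = \sqrt{M^{2} + h^{2}}$
$\sqrt{l{\left(-201,P \right)} + a} = \sqrt{\sqrt{\left(-37\right)^{2} + \left(-201\right)^{2}} - \frac{47668}{24189}} = \sqrt{\sqrt{1369 + 40401} - \frac{47668}{24189}} = \sqrt{\sqrt{41770} - \frac{47668}{24189}} = \sqrt{- \frac{47668}{24189} + \sqrt{41770}}$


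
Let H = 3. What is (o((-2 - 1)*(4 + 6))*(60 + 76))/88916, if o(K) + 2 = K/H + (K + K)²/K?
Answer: -4488/22229 ≈ -0.20190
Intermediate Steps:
o(K) = -2 + 13*K/3 (o(K) = -2 + (K/3 + (K + K)²/K) = -2 + (K*(⅓) + (2*K)²/K) = -2 + (K/3 + (4*K²)/K) = -2 + (K/3 + 4*K) = -2 + 13*K/3)
(o((-2 - 1)*(4 + 6))*(60 + 76))/88916 = ((-2 + 13*((-2 - 1)*(4 + 6))/3)*(60 + 76))/88916 = ((-2 + 13*(-3*10)/3)*136)*(1/88916) = ((-2 + (13/3)*(-30))*136)*(1/88916) = ((-2 - 130)*136)*(1/88916) = -132*136*(1/88916) = -17952*1/88916 = -4488/22229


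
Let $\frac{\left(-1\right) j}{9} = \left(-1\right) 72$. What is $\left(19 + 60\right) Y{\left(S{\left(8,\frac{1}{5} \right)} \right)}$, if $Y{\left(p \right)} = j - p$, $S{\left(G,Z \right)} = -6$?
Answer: $51666$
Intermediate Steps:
$j = 648$ ($j = - 9 \left(\left(-1\right) 72\right) = \left(-9\right) \left(-72\right) = 648$)
$Y{\left(p \right)} = 648 - p$
$\left(19 + 60\right) Y{\left(S{\left(8,\frac{1}{5} \right)} \right)} = \left(19 + 60\right) \left(648 - -6\right) = 79 \left(648 + 6\right) = 79 \cdot 654 = 51666$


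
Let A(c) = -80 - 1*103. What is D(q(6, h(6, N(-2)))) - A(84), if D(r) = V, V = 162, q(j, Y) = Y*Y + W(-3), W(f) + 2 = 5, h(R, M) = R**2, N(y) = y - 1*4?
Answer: 345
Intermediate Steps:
A(c) = -183 (A(c) = -80 - 103 = -183)
N(y) = -4 + y (N(y) = y - 4 = -4 + y)
W(f) = 3 (W(f) = -2 + 5 = 3)
q(j, Y) = 3 + Y**2 (q(j, Y) = Y*Y + 3 = Y**2 + 3 = 3 + Y**2)
D(r) = 162
D(q(6, h(6, N(-2)))) - A(84) = 162 - 1*(-183) = 162 + 183 = 345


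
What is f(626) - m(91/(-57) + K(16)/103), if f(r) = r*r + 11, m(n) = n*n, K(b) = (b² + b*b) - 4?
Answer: 13507428821678/34468641 ≈ 3.9188e+5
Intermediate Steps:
K(b) = -4 + 2*b² (K(b) = (b² + b²) - 4 = 2*b² - 4 = -4 + 2*b²)
m(n) = n²
f(r) = 11 + r² (f(r) = r² + 11 = 11 + r²)
f(626) - m(91/(-57) + K(16)/103) = (11 + 626²) - (91/(-57) + (-4 + 2*16²)/103)² = (11 + 391876) - (91*(-1/57) + (-4 + 2*256)*(1/103))² = 391887 - (-91/57 + (-4 + 512)*(1/103))² = 391887 - (-91/57 + 508*(1/103))² = 391887 - (-91/57 + 508/103)² = 391887 - (19583/5871)² = 391887 - 1*383493889/34468641 = 391887 - 383493889/34468641 = 13507428821678/34468641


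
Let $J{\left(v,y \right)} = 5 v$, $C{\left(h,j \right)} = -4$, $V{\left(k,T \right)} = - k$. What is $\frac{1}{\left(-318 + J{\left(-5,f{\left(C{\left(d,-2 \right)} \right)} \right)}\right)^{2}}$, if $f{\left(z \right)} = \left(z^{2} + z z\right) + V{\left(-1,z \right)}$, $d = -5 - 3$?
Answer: $\frac{1}{117649} \approx 8.4999 \cdot 10^{-6}$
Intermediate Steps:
$d = -8$
$f{\left(z \right)} = 1 + 2 z^{2}$ ($f{\left(z \right)} = \left(z^{2} + z z\right) - -1 = \left(z^{2} + z^{2}\right) + 1 = 2 z^{2} + 1 = 1 + 2 z^{2}$)
$\frac{1}{\left(-318 + J{\left(-5,f{\left(C{\left(d,-2 \right)} \right)} \right)}\right)^{2}} = \frac{1}{\left(-318 + 5 \left(-5\right)\right)^{2}} = \frac{1}{\left(-318 - 25\right)^{2}} = \frac{1}{\left(-343\right)^{2}} = \frac{1}{117649}$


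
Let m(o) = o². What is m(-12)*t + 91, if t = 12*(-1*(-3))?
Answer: 5275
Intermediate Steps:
t = 36 (t = 12*3 = 36)
m(-12)*t + 91 = (-12)²*36 + 91 = 144*36 + 91 = 5184 + 91 = 5275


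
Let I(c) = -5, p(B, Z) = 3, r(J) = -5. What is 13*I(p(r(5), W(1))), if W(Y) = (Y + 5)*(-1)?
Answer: -65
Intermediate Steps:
W(Y) = -5 - Y (W(Y) = (5 + Y)*(-1) = -5 - Y)
13*I(p(r(5), W(1))) = 13*(-5) = -65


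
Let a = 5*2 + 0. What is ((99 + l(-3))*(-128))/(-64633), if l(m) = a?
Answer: 13952/64633 ≈ 0.21586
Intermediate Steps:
a = 10 (a = 10 + 0 = 10)
l(m) = 10
((99 + l(-3))*(-128))/(-64633) = ((99 + 10)*(-128))/(-64633) = (109*(-128))*(-1/64633) = -13952*(-1/64633) = 13952/64633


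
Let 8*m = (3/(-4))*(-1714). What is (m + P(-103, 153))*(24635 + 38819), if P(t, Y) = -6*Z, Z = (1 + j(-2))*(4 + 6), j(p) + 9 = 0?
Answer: 325233477/8 ≈ 4.0654e+7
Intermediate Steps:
j(p) = -9 (j(p) = -9 + 0 = -9)
Z = -80 (Z = (1 - 9)*(4 + 6) = -8*10 = -80)
P(t, Y) = 480 (P(t, Y) = -6*(-80) = 480)
m = 2571/16 (m = ((3/(-4))*(-1714))/8 = ((3*(-¼))*(-1714))/8 = (-¾*(-1714))/8 = (⅛)*(2571/2) = 2571/16 ≈ 160.69)
(m + P(-103, 153))*(24635 + 38819) = (2571/16 + 480)*(24635 + 38819) = (10251/16)*63454 = 325233477/8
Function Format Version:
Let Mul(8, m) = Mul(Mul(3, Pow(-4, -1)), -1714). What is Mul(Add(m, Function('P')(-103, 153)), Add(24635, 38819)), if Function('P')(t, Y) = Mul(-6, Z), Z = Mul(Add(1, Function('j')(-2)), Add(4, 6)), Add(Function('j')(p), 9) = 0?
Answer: Rational(325233477, 8) ≈ 4.0654e+7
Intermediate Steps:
Function('j')(p) = -9 (Function('j')(p) = Add(-9, 0) = -9)
Z = -80 (Z = Mul(Add(1, -9), Add(4, 6)) = Mul(-8, 10) = -80)
Function('P')(t, Y) = 480 (Function('P')(t, Y) = Mul(-6, -80) = 480)
m = Rational(2571, 16) (m = Mul(Rational(1, 8), Mul(Mul(3, Pow(-4, -1)), -1714)) = Mul(Rational(1, 8), Mul(Mul(3, Rational(-1, 4)), -1714)) = Mul(Rational(1, 8), Mul(Rational(-3, 4), -1714)) = Mul(Rational(1, 8), Rational(2571, 2)) = Rational(2571, 16) ≈ 160.69)
Mul(Add(m, Function('P')(-103, 153)), Add(24635, 38819)) = Mul(Add(Rational(2571, 16), 480), Add(24635, 38819)) = Mul(Rational(10251, 16), 63454) = Rational(325233477, 8)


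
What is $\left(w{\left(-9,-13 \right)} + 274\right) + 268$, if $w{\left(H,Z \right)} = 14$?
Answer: $556$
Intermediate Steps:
$\left(w{\left(-9,-13 \right)} + 274\right) + 268 = \left(14 + 274\right) + 268 = 288 + 268 = 556$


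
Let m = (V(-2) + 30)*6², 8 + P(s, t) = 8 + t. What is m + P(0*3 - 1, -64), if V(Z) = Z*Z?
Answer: 1160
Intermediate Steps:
V(Z) = Z²
P(s, t) = t (P(s, t) = -8 + (8 + t) = t)
m = 1224 (m = ((-2)² + 30)*6² = (4 + 30)*36 = 34*36 = 1224)
m + P(0*3 - 1, -64) = 1224 - 64 = 1160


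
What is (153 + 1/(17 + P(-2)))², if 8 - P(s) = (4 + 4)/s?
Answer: 19695844/841 ≈ 23420.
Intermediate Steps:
P(s) = 8 - 8/s (P(s) = 8 - (4 + 4)/s = 8 - 8/s)
(153 + 1/(17 + P(-2)))² = (153 + 1/(17 + (8 - 8/(-2))))² = (153 + 1/(17 + (8 - 8*(-½))))² = (153 + 1/(17 + (8 + 4)))² = (153 + 1/(17 + 12))² = (153 + 1/29)² = (4438/29)² = 19695844/841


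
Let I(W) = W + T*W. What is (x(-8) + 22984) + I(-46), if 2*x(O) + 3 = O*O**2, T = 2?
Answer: 45177/2 ≈ 22589.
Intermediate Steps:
x(O) = -3/2 + O**3/2 (x(O) = -3/2 + (O*O**2)/2 = -3/2 + O**3/2)
I(W) = 3*W (I(W) = W + 2*W = 3*W)
(x(-8) + 22984) + I(-46) = ((-3/2 + (1/2)*(-8)**3) + 22984) + 3*(-46) = ((-3/2 + (1/2)*(-512)) + 22984) - 138 = ((-3/2 - 256) + 22984) - 138 = (-515/2 + 22984) - 138 = 45453/2 - 138 = 45177/2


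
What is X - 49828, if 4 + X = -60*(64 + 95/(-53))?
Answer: -2838916/53 ≈ -53564.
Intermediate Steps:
X = -198032/53 (X = -4 - 60*(64 + 95/(-53)) = -4 - 60*(64 + 95*(-1/53)) = -4 - 60*(64 - 95/53) = -4 - 60*3297/53 = -4 - 197820/53 = -198032/53 ≈ -3736.5)
X - 49828 = -198032/53 - 49828 = -2838916/53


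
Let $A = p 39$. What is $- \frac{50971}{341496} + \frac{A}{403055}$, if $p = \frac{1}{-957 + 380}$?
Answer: $- \frac{11853968484029}{79419243751560} \approx -0.14926$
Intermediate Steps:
$p = - \frac{1}{577}$ ($p = \frac{1}{-577} = - \frac{1}{577} \approx -0.0017331$)
$A = - \frac{39}{577}$ ($A = \left(- \frac{1}{577}\right) 39 = - \frac{39}{577} \approx -0.067591$)
$- \frac{50971}{341496} + \frac{A}{403055} = - \frac{50971}{341496} - \frac{39}{577 \cdot 403055} = \left(-50971\right) \frac{1}{341496} - \frac{39}{232562735} = - \frac{50971}{341496} - \frac{39}{232562735} = - \frac{11853968484029}{79419243751560}$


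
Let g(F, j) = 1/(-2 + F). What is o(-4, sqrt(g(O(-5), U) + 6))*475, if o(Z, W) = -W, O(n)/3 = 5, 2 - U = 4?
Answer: -475*sqrt(1027)/13 ≈ -1170.9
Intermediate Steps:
U = -2 (U = 2 - 1*4 = 2 - 4 = -2)
O(n) = 15 (O(n) = 3*5 = 15)
o(-4, sqrt(g(O(-5), U) + 6))*475 = -sqrt(1/(-2 + 15) + 6)*475 = -sqrt(1/13 + 6)*475 = -sqrt(79/13)*475 = -sqrt(1027)/13*475 = -475*sqrt(1027)/13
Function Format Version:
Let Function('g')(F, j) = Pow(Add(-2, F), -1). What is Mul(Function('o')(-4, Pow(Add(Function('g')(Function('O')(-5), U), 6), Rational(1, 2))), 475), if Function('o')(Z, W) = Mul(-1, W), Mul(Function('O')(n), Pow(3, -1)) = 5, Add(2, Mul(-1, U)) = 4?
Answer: Mul(Rational(-475, 13), Pow(1027, Rational(1, 2))) ≈ -1170.9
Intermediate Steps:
U = -2 (U = Add(2, Mul(-1, 4)) = Add(2, -4) = -2)
Function('O')(n) = 15 (Function('O')(n) = Mul(3, 5) = 15)
Mul(Function('o')(-4, Pow(Add(Function('g')(Function('O')(-5), U), 6), Rational(1, 2))), 475) = Mul(Mul(-1, Pow(Add(Pow(Add(-2, 15), -1), 6), Rational(1, 2))), 475) = Mul(Mul(-1, Pow(Add(Pow(13, -1), 6), Rational(1, 2))), 475) = Mul(Mul(-1, Pow(Add(Rational(1, 13), 6), Rational(1, 2))), 475) = Mul(Mul(-1, Pow(Rational(79, 13), Rational(1, 2))), 475) = Mul(Mul(-1, Mul(Rational(1, 13), Pow(1027, Rational(1, 2)))), 475) = Mul(Mul(Rational(-1, 13), Pow(1027, Rational(1, 2))), 475) = Mul(Rational(-475, 13), Pow(1027, Rational(1, 2)))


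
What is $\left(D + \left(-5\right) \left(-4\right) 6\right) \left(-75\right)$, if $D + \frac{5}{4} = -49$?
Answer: $- \frac{20925}{4} \approx -5231.3$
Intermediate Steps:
$D = - \frac{201}{4}$ ($D = - \frac{5}{4} - 49 = - \frac{201}{4} \approx -50.25$)
$\left(D + \left(-5\right) \left(-4\right) 6\right) \left(-75\right) = \left(- \frac{201}{4} + \left(-5\right) \left(-4\right) 6\right) \left(-75\right) = \left(- \frac{201}{4} + 20 \cdot 6\right) \left(-75\right) = \left(- \frac{201}{4} + 120\right) \left(-75\right) = \frac{279}{4} \left(-75\right) = - \frac{20925}{4}$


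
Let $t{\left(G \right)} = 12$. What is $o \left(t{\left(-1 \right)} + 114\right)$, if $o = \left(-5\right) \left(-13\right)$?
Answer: $8190$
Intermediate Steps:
$o = 65$
$o \left(t{\left(-1 \right)} + 114\right) = 65 \left(12 + 114\right) = 65 \cdot 126 = 8190$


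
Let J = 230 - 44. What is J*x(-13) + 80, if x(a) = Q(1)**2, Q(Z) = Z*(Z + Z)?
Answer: 824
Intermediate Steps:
J = 186
Q(Z) = 2*Z**2 (Q(Z) = Z*(2*Z) = 2*Z**2)
x(a) = 4 (x(a) = (2*1**2)**2 = (2*1)**2 = 2**2 = 4)
J*x(-13) + 80 = 186*4 + 80 = 744 + 80 = 824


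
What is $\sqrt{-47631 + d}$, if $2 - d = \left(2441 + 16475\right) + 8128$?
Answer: $3 i \sqrt{8297} \approx 273.26 i$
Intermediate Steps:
$d = -27042$ ($d = 2 - \left(\left(2441 + 16475\right) + 8128\right) = 2 - \left(18916 + 8128\right) = 2 - 27044 = -27042$)
$\sqrt{-47631 + d} = \sqrt{-47631 - 27042} = \sqrt{-74673} = 3 i \sqrt{8297}$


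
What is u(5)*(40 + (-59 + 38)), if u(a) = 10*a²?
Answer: 4750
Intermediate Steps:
u(5)*(40 + (-59 + 38)) = (10*5²)*(40 + (-59 + 38)) = (10*25)*(40 - 21) = 250*19 = 4750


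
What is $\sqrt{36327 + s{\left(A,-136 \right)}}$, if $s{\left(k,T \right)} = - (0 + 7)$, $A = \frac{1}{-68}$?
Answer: $4 \sqrt{2270} \approx 190.58$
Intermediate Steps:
$A = - \frac{1}{68} \approx -0.014706$
$s{\left(k,T \right)} = -7$ ($s{\left(k,T \right)} = \left(-1\right) 7 = -7$)
$\sqrt{36327 + s{\left(A,-136 \right)}} = \sqrt{36327 - 7} = \sqrt{36320} = 4 \sqrt{2270}$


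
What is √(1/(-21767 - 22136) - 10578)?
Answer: I*√20388813764305/43903 ≈ 102.85*I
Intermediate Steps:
√(1/(-21767 - 22136) - 10578) = √(1/(-43903) - 10578) = √(-1/43903 - 10578) = √(-464405935/43903) = I*√20388813764305/43903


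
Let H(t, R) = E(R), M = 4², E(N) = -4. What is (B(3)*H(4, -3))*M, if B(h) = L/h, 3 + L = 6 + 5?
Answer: -512/3 ≈ -170.67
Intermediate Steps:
L = 8 (L = -3 + (6 + 5) = -3 + 11 = 8)
B(h) = 8/h
M = 16
H(t, R) = -4
(B(3)*H(4, -3))*M = ((8/3)*(-4))*16 = -32/3*16 = -512/3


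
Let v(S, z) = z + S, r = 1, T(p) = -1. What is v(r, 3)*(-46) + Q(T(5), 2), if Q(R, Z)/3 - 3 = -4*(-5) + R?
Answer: -118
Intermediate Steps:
v(S, z) = S + z
Q(R, Z) = 69 + 3*R (Q(R, Z) = 9 + 3*(-4*(-5) + R) = 9 + 3*(20 + R) = 9 + (60 + 3*R) = 69 + 3*R)
v(r, 3)*(-46) + Q(T(5), 2) = (1 + 3)*(-46) + (69 + 3*(-1)) = 4*(-46) + (69 - 3) = -184 + 66 = -118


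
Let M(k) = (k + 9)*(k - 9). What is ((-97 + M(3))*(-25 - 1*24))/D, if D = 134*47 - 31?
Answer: 8281/6267 ≈ 1.3214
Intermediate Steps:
D = 6267 (D = 6298 - 31 = 6267)
M(k) = (-9 + k)*(9 + k) (M(k) = (9 + k)*(-9 + k) = (-9 + k)*(9 + k))
((-97 + M(3))*(-25 - 1*24))/D = ((-97 + (-81 + 3²))*(-25 - 1*24))/6267 = ((-97 + (-81 + 9))*(-25 - 24))*(1/6267) = ((-97 - 72)*(-49))*(1/6267) = -169*(-49)*(1/6267) = 8281*(1/6267) = 8281/6267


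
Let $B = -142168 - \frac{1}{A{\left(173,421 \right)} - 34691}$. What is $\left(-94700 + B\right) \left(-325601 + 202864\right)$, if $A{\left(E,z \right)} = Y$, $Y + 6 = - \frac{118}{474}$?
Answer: $\frac{239070111971572899}{8223248} \approx 2.9072 \cdot 10^{10}$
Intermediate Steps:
$Y = - \frac{1481}{237}$ ($Y = -6 - \frac{118}{474} = -6 - \frac{59}{237} = - \frac{1481}{237} \approx -6.2489$)
$A{\left(E,z \right)} = - \frac{1481}{237}$
$B = - \frac{1169082721427}{8223248}$ ($B = -142168 - \frac{1}{- \frac{1481}{237} - 34691} = -142168 - \frac{1}{- \frac{8223248}{237}} = -142168 - - \frac{237}{8223248} = -142168 + \frac{237}{8223248} = - \frac{1169082721427}{8223248} \approx -1.4217 \cdot 10^{5}$)
$\left(-94700 + B\right) \left(-325601 + 202864\right) = \left(-94700 - \frac{1169082721427}{8223248}\right) \left(-325601 + 202864\right) = \left(- \frac{1947824307027}{8223248}\right) \left(-122737\right) = \frac{239070111971572899}{8223248}$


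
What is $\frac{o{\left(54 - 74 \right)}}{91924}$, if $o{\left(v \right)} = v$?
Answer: $- \frac{5}{22981} \approx -0.00021757$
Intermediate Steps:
$\frac{o{\left(54 - 74 \right)}}{91924} = \frac{54 - 74}{91924} = \left(54 - 74\right) \frac{1}{91924} = \left(-20\right) \frac{1}{91924} = - \frac{5}{22981}$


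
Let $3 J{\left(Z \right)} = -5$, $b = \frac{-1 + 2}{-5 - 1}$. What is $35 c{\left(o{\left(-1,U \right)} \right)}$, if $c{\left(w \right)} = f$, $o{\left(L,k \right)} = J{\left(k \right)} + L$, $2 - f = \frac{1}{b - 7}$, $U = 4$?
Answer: $\frac{3220}{43} \approx 74.884$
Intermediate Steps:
$b = - \frac{1}{6}$ ($b = 1 \frac{1}{-6} = 1 \left(- \frac{1}{6}\right) = - \frac{1}{6} \approx -0.16667$)
$J{\left(Z \right)} = - \frac{5}{3}$ ($J{\left(Z \right)} = \frac{1}{3} \left(-5\right) = - \frac{5}{3}$)
$f = \frac{92}{43}$ ($f = 2 - \frac{1}{- \frac{1}{6} - 7} = 2 - \frac{1}{- \frac{43}{6}} = 2 - - \frac{6}{43} = 2 + \frac{6}{43} = \frac{92}{43} \approx 2.1395$)
$o{\left(L,k \right)} = - \frac{5}{3} + L$
$c{\left(w \right)} = \frac{92}{43}$
$35 c{\left(o{\left(-1,U \right)} \right)} = 35 \cdot \frac{92}{43} = \frac{3220}{43}$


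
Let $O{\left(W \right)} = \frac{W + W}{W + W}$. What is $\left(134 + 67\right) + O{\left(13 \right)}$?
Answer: $202$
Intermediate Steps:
$O{\left(W \right)} = 1$ ($O{\left(W \right)} = \frac{2 W}{2 W} = 2 W \frac{1}{2 W} = 1$)
$\left(134 + 67\right) + O{\left(13 \right)} = \left(134 + 67\right) + 1 = 201 + 1 = 202$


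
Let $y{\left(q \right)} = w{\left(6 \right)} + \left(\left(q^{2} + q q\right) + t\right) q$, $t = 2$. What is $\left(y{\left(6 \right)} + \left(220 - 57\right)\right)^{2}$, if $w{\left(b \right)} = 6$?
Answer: $375769$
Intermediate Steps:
$y{\left(q \right)} = 6 + q \left(2 + 2 q^{2}\right)$ ($y{\left(q \right)} = 6 + \left(\left(q^{2} + q q\right) + 2\right) q = 6 + \left(\left(q^{2} + q^{2}\right) + 2\right) q = 6 + \left(2 q^{2} + 2\right) q = 6 + \left(2 + 2 q^{2}\right) q = 6 + q \left(2 + 2 q^{2}\right)$)
$\left(y{\left(6 \right)} + \left(220 - 57\right)\right)^{2} = \left(\left(6 + 2 \cdot 6 + 2 \cdot 6^{3}\right) + \left(220 - 57\right)\right)^{2} = \left(\left(6 + 12 + 2 \cdot 216\right) + 163\right)^{2} = \left(\left(6 + 12 + 432\right) + 163\right)^{2} = \left(450 + 163\right)^{2} = 613^{2} = 375769$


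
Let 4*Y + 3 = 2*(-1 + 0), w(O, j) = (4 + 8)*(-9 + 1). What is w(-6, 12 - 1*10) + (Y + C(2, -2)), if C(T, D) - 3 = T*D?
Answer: -393/4 ≈ -98.250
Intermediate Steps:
C(T, D) = 3 + D*T (C(T, D) = 3 + T*D = 3 + D*T)
w(O, j) = -96 (w(O, j) = 12*(-8) = -96)
Y = -5/4 (Y = -3/4 + (2*(-1 + 0))/4 = -3/4 + (2*(-1))/4 = -3/4 + (1/4)*(-2) = -3/4 - 1/2 = -5/4 ≈ -1.2500)
w(-6, 12 - 1*10) + (Y + C(2, -2)) = -96 + (-5/4 + (3 - 2*2)) = -96 + (-5/4 + (3 - 4)) = -96 + (-5/4 - 1) = -96 - 9/4 = -393/4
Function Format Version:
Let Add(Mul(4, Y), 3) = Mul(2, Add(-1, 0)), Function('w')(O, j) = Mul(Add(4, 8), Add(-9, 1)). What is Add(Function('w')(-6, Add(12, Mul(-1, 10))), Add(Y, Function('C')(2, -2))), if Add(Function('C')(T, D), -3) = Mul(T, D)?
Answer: Rational(-393, 4) ≈ -98.250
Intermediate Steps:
Function('C')(T, D) = Add(3, Mul(D, T)) (Function('C')(T, D) = Add(3, Mul(T, D)) = Add(3, Mul(D, T)))
Function('w')(O, j) = -96 (Function('w')(O, j) = Mul(12, -8) = -96)
Y = Rational(-5, 4) (Y = Add(Rational(-3, 4), Mul(Rational(1, 4), Mul(2, Add(-1, 0)))) = Add(Rational(-3, 4), Mul(Rational(1, 4), Mul(2, -1))) = Add(Rational(-3, 4), Mul(Rational(1, 4), -2)) = Add(Rational(-3, 4), Rational(-1, 2)) = Rational(-5, 4) ≈ -1.2500)
Add(Function('w')(-6, Add(12, Mul(-1, 10))), Add(Y, Function('C')(2, -2))) = Add(-96, Add(Rational(-5, 4), Add(3, Mul(-2, 2)))) = Add(-96, Add(Rational(-5, 4), Add(3, -4))) = Add(-96, Add(Rational(-5, 4), -1)) = Add(-96, Rational(-9, 4)) = Rational(-393, 4)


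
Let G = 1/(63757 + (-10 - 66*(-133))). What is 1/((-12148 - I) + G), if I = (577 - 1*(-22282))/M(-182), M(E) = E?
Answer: -13199550/158690284243 ≈ -8.3178e-5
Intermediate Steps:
I = -22859/182 (I = (577 - 1*(-22282))/(-182) = (577 + 22282)*(-1/182) = 22859*(-1/182) = -22859/182 ≈ -125.60)
G = 1/72525 (G = 1/(63757 + (-10 + 8778)) = 1/(63757 + 8768) = 1/72525 ≈ 1.3788e-5)
1/((-12148 - I) + G) = 1/((-12148 - 1*(-22859/182)) + 1/72525) = 1/((-12148 + 22859/182) + 1/72525) = 1/(-2188077/182 + 1/72525) = 1/(-158690284243/13199550) = -13199550/158690284243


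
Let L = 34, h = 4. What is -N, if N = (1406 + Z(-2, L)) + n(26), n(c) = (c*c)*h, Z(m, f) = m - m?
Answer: -4110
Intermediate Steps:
Z(m, f) = 0
n(c) = 4*c² (n(c) = (c*c)*4 = c²*4 = 4*c²)
N = 4110 (N = (1406 + 0) + 4*26² = 1406 + 4*676 = 1406 + 2704 = 4110)
-N = -1*4110 = -4110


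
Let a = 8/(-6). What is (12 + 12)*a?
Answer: -32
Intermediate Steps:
a = -4/3 (a = 8*(-⅙) = -4/3 ≈ -1.3333)
(12 + 12)*a = (12 + 12)*(-4/3) = 24*(-4/3) = -32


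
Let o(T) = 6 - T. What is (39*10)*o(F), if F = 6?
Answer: 0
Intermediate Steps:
(39*10)*o(F) = (39*10)*(6 - 1*6) = 390*(6 - 6) = 390*0 = 0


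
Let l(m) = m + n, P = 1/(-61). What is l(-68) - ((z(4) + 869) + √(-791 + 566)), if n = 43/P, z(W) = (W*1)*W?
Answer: -3576 - 15*I ≈ -3576.0 - 15.0*I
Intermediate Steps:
P = -1/61 ≈ -0.016393
z(W) = W² (z(W) = W*W = W²)
n = -2623 (n = 43/(-1/61) = 43*(-61) = -2623)
l(m) = -2623 + m (l(m) = m - 2623 = -2623 + m)
l(-68) - ((z(4) + 869) + √(-791 + 566)) = (-2623 - 68) - ((4² + 869) + √(-791 + 566)) = -2691 - ((16 + 869) + √(-225)) = -2691 - (885 + 15*I) = -2691 + (-885 - 15*I) = -3576 - 15*I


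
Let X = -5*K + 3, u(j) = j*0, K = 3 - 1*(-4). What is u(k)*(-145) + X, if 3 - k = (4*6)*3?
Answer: -32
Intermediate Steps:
K = 7 (K = 3 + 4 = 7)
k = -69 (k = 3 - 4*6*3 = 3 - 24*3 = 3 - 1*72 = 3 - 72 = -69)
u(j) = 0
X = -32 (X = -5*7 + 3 = -35 + 3 = -32)
u(k)*(-145) + X = 0*(-145) - 32 = 0 - 32 = -32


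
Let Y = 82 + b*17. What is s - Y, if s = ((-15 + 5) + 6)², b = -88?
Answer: 1430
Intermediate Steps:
Y = -1414 (Y = 82 - 88*17 = 82 - 1496 = -1414)
s = 16 (s = (-10 + 6)² = (-4)² = 16)
s - Y = 16 - 1*(-1414) = 16 + 1414 = 1430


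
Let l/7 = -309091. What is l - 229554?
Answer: -2393191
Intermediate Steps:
l = -2163637 (l = 7*(-309091) = -2163637)
l - 229554 = -2163637 - 229554 = -2393191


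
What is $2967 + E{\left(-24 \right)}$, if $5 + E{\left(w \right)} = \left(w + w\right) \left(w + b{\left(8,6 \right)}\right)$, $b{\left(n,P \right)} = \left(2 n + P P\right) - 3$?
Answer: $1762$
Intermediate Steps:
$b{\left(n,P \right)} = -3 + P^{2} + 2 n$ ($b{\left(n,P \right)} = \left(2 n + P^{2}\right) - 3 = \left(P^{2} + 2 n\right) - 3 = -3 + P^{2} + 2 n$)
$E{\left(w \right)} = -5 + 2 w \left(49 + w\right)$ ($E{\left(w \right)} = -5 + \left(w + w\right) \left(w + \left(-3 + 6^{2} + 2 \cdot 8\right)\right) = -5 + 2 w \left(w + \left(-3 + 36 + 16\right)\right) = -5 + 2 w \left(w + 49\right) = -5 + 2 w \left(49 + w\right)$)
$2967 + E{\left(-24 \right)} = 2967 + \left(-5 + 2 \left(-24\right)^{2} + 98 \left(-24\right)\right) = 2967 - 1205 = 1762$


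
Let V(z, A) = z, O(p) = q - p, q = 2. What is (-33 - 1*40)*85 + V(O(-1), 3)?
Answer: -6202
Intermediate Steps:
O(p) = 2 - p
(-33 - 1*40)*85 + V(O(-1), 3) = (-33 - 1*40)*85 + (2 - 1*(-1)) = (-33 - 40)*85 + (2 + 1) = -73*85 + 3 = -6205 + 3 = -6202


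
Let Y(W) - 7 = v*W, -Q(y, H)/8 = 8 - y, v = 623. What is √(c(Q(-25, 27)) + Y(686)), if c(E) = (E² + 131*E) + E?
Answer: √462233 ≈ 679.88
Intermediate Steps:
Q(y, H) = -64 + 8*y (Q(y, H) = -8*(8 - y) = -64 + 8*y)
c(E) = E² + 132*E
Y(W) = 7 + 623*W
√(c(Q(-25, 27)) + Y(686)) = √((-64 + 8*(-25))*(132 + (-64 + 8*(-25))) + (7 + 623*686)) = √((-64 - 200)*(132 + (-64 - 200)) + (7 + 427378)) = √(-264*(132 - 264) + 427385) = √(-264*(-132) + 427385) = √(34848 + 427385) = √462233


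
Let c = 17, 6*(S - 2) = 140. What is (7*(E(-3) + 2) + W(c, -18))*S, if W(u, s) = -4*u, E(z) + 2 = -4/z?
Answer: -13376/9 ≈ -1486.2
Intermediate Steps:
S = 76/3 (S = 2 + (1/6)*140 = 2 + 70/3 = 76/3 ≈ 25.333)
E(z) = -2 - 4/z
(7*(E(-3) + 2) + W(c, -18))*S = (7*((-2 - 4/(-3)) + 2) - 4*17)*(76/3) = (7*((-2 - 4*(-1/3)) + 2) - 68)*(76/3) = (7*((-2 + 4/3) + 2) - 68)*(76/3) = (7*(-2/3 + 2) - 68)*(76/3) = (7*(4/3) - 68)*(76/3) = (28/3 - 68)*(76/3) = -176/3*76/3 = -13376/9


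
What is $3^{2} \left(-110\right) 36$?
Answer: $-35640$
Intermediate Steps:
$3^{2} \left(-110\right) 36 = 9 \left(-110\right) 36 = \left(-990\right) 36 = -35640$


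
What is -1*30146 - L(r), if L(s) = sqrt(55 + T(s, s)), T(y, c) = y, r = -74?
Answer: -30146 - I*sqrt(19) ≈ -30146.0 - 4.3589*I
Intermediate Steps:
L(s) = sqrt(55 + s)
-1*30146 - L(r) = -1*30146 - sqrt(55 - 74) = -30146 - sqrt(-19) = -30146 - I*sqrt(19)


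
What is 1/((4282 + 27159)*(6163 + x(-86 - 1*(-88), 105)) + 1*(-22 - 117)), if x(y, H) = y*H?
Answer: 1/200373354 ≈ 4.9907e-9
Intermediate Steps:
x(y, H) = H*y
1/((4282 + 27159)*(6163 + x(-86 - 1*(-88), 105)) + 1*(-22 - 117)) = 1/((4282 + 27159)*(6163 + 105*(-86 - 1*(-88))) + 1*(-22 - 117)) = 1/(31441*(6163 + 105*(-86 + 88)) + 1*(-139)) = 1/(31441*(6163 + 105*2) - 139) = 1/(31441*(6163 + 210) - 139) = 1/(31441*6373 - 139) = 1/(200373493 - 139) = 1/200373354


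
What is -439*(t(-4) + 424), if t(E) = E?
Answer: -184380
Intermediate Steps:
-439*(t(-4) + 424) = -439*(-4 + 424) = -439*420 = -184380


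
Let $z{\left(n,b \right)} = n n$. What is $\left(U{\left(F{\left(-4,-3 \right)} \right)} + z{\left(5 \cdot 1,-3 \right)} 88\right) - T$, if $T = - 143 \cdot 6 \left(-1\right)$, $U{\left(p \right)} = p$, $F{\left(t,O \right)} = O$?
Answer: $1339$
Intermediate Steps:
$z{\left(n,b \right)} = n^{2}$
$T = 858$ ($T = \left(-143\right) \left(-6\right) = 858$)
$\left(U{\left(F{\left(-4,-3 \right)} \right)} + z{\left(5 \cdot 1,-3 \right)} 88\right) - T = \left(-3 + \left(5 \cdot 1\right)^{2} \cdot 88\right) - 858 = \left(-3 + 5^{2} \cdot 88\right) - 858 = \left(-3 + 25 \cdot 88\right) - 858 = \left(-3 + 2200\right) - 858 = 2197 - 858 = 1339$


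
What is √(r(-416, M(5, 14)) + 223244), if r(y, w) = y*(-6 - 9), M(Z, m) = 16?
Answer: 2*√57371 ≈ 479.04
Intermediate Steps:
r(y, w) = -15*y (r(y, w) = y*(-15) = -15*y)
√(r(-416, M(5, 14)) + 223244) = √(-15*(-416) + 223244) = √(6240 + 223244) = √229484 = 2*√57371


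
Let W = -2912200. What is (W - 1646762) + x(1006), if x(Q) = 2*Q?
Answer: -4556950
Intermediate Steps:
(W - 1646762) + x(1006) = (-2912200 - 1646762) + 2*1006 = -4558962 + 2012 = -4556950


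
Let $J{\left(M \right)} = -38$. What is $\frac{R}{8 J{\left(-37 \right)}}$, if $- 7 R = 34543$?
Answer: $\frac{34543}{2128} \approx 16.233$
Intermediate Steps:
$R = - \frac{34543}{7}$ ($R = \left(- \frac{1}{7}\right) 34543 = - \frac{34543}{7} \approx -4934.7$)
$\frac{R}{8 J{\left(-37 \right)}} = - \frac{34543}{7 \cdot 8 \left(-38\right)} = - \frac{34543}{7 \left(-304\right)} = \left(- \frac{34543}{7}\right) \left(- \frac{1}{304}\right) = \frac{34543}{2128}$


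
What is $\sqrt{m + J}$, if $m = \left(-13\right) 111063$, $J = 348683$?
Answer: $4 i \sqrt{68446} \approx 1046.5 i$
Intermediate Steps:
$m = -1443819$
$\sqrt{m + J} = \sqrt{-1443819 + 348683} = \sqrt{-1095136} = 4 i \sqrt{68446}$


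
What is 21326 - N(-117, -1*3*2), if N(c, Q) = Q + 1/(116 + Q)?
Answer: 2346519/110 ≈ 21332.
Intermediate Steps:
21326 - N(-117, -1*3*2) = 21326 - (1 + (-1*3*2)² + 116*(-1*3*2))/(116 - 1*3*2) = 21326 - (1 + (-3*2)² + 116*(-3*2))/(116 - 3*2) = 21326 - (1 + (-6)² + 116*(-6))/(116 - 6) = 21326 - (1 + 36 - 696)/110 = 21326 - (-659)/110 = 21326 - 1*(-659/110) = 21326 + 659/110 = 2346519/110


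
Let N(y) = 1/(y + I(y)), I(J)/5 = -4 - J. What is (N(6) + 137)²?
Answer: 36324729/1936 ≈ 18763.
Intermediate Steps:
I(J) = -20 - 5*J (I(J) = 5*(-4 - J) = -20 - 5*J)
N(y) = 1/(-20 - 4*y) (N(y) = 1/(y + (-20 - 5*y)) = 1/(-20 - 4*y))
(N(6) + 137)² = (-1/(20 + 4*6) + 137)² = (-1/(20 + 24) + 137)² = (-1/44 + 137)² = (6027/44)² = 36324729/1936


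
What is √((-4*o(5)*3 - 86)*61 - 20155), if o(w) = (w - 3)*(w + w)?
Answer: 3*I*√4449 ≈ 200.1*I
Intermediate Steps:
o(w) = 2*w*(-3 + w) (o(w) = (-3 + w)*(2*w) = 2*w*(-3 + w))
√((-4*o(5)*3 - 86)*61 - 20155) = √((-8*5*(-3 + 5)*3 - 86)*61 - 20155) = √((-8*5*2*3 - 86)*61 - 20155) = √((-4*20*3 - 86)*61 - 20155) = √((-80*3 - 86)*61 - 20155) = √((-240 - 86)*61 - 20155) = √(-326*61 - 20155) = √(-19886 - 20155) = √(-40041) = 3*I*√4449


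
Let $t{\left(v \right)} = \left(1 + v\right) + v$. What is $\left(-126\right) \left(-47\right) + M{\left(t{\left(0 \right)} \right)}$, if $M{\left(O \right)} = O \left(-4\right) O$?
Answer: $5918$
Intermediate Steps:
$t{\left(v \right)} = 1 + 2 v$
$M{\left(O \right)} = - 4 O^{2}$ ($M{\left(O \right)} = - 4 O O = - 4 O^{2}$)
$\left(-126\right) \left(-47\right) + M{\left(t{\left(0 \right)} \right)} = \left(-126\right) \left(-47\right) - 4 \left(1 + 2 \cdot 0\right)^{2} = 5922 - 4 \left(1 + 0\right)^{2} = 5922 - 4 \cdot 1^{2} = 5922 - 4 = 5918$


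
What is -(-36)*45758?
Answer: 1647288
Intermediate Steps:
-(-36)*45758 = -36*(-45758) = 1647288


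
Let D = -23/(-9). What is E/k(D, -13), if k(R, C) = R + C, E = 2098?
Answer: -9441/47 ≈ -200.87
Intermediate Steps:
D = 23/9 (D = -23*(-⅑) = 23/9 ≈ 2.5556)
k(R, C) = C + R
E/k(D, -13) = 2098/(-13 + 23/9) = 2098/(-94/9) = 2098*(-9/94) = -9441/47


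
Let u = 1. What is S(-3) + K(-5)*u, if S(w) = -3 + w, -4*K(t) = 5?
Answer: -29/4 ≈ -7.2500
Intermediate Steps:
K(t) = -5/4 (K(t) = -¼*5 = -5/4)
S(-3) + K(-5)*u = (-3 - 3) - 5/4*1 = -6 - 5/4 = -29/4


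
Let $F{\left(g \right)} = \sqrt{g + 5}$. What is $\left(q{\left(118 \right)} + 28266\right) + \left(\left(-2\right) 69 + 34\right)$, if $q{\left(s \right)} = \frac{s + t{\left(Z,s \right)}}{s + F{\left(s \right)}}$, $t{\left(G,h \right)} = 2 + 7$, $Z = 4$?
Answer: $\frac{388678748}{13801} - \frac{127 \sqrt{123}}{13801} \approx 28163.0$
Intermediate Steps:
$t{\left(G,h \right)} = 9$
$F{\left(g \right)} = \sqrt{5 + g}$
$q{\left(s \right)} = \frac{9 + s}{s + \sqrt{5 + s}}$ ($q{\left(s \right)} = \frac{s + 9}{s + \sqrt{5 + s}} = \frac{9 + s}{s + \sqrt{5 + s}}$)
$\left(q{\left(118 \right)} + 28266\right) + \left(\left(-2\right) 69 + 34\right) = \left(\frac{9 + 118}{118 + \sqrt{5 + 118}} + 28266\right) + \left(\left(-2\right) 69 + 34\right) = \left(\frac{1}{118 + \sqrt{123}} \cdot 127 + 28266\right) + \left(-138 + 34\right) = \left(\frac{127}{118 + \sqrt{123}} + 28266\right) - 104 = \left(28266 + \frac{127}{118 + \sqrt{123}}\right) - 104 = 28162 + \frac{127}{118 + \sqrt{123}}$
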